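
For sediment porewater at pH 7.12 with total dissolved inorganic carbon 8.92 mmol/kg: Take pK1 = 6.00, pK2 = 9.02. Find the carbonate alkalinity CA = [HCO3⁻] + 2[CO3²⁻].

CA = 8.40 mmol/kg

CA = [HCO3⁻] + 2[CO3²⁻] = (α₁ + 2α₂)·DIC
At pH 7.12: [H⁺]/K1 = 10^-1.12 = 0.075858, K2/[H⁺] = 10^-1.90 = 0.012589
α₁ = 1/(1 + 0.075858 + 0.012589) = 1/1.0884 = 0.9187; α₂ = α₁·K2/[H⁺] = 0.01157
α₁ + 2α₂ = 0.9419
CA = 0.9419 × 8.92 = 8.40 mmol/kg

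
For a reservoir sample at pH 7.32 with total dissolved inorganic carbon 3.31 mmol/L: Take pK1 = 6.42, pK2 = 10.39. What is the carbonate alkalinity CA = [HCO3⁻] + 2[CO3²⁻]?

CA = 2.94 mmol/L

CA = [HCO3⁻] + 2[CO3²⁻] = (α₁ + 2α₂)·DIC
At pH 7.32: [H⁺]/K1 = 10^-0.90 = 0.12589, K2/[H⁺] = 10^-3.07 = 0.00085114
α₁ = 1/(1 + 0.12589 + 0.00085114) = 1/1.1267 = 0.8875; α₂ = α₁·K2/[H⁺] = 0.0007554
α₁ + 2α₂ = 0.8890
CA = 0.8890 × 3.31 = 2.94 mmol/L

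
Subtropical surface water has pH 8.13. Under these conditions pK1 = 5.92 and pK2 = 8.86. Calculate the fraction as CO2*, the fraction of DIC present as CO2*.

α₀ = 0.00517

α₀ = 1 / (1 + K1/[H⁺] + K1K2/[H⁺]²) = 1 / (1 + 10^+2.21 + 10^+1.48)
   = 1 / (1 + 162.18 + 30.200) = 1/193.38 = 0.005171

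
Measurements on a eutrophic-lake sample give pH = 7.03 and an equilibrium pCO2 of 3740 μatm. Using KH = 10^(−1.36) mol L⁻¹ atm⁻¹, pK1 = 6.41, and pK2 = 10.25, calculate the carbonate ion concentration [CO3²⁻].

[CO3²⁻] = 0.410 μmol/L

[CO2*] = KH · pCO2 = 10^(−1.36) × 3740×10^-6 = 1.633×10^-4 mol/L
α₀ = 1/(1 + K1/[H⁺] + K1K2/[H⁺]²) = 1/(1 + 10^+0.62 + 10^-2.60) = 0.1934
DIC = [CO2*]/α₀ = 1.633×10^-4 / 0.1934 = 0.8442 mmol/L
[CO3²⁻] = α₂·DIC; α₂ = 0.0004857, so [CO3²⁻] = 0.0004857 × 0.8442 = 0.000410 mmol/L = 0.410 μmol/L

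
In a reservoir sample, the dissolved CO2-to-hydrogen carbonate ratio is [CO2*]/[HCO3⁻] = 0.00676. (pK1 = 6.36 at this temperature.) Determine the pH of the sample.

pH = 8.53

From K1 = [H⁺][HCO3⁻]/[CO2*]:  pH = pK1 − log₁₀([CO2*]/[HCO3⁻])
log₁₀(0.00676) = -2.170
pH = 6.36 − (-2.170) = 8.53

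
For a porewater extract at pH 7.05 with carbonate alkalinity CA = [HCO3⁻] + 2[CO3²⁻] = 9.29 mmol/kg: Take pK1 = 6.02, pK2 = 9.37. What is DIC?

CA = [HCO3⁻] + 2[CO3²⁻] = (α₁ + 2α₂)·DIC
At pH 7.05: [H⁺]/K1 = 10^-1.03 = 0.093325, K2/[H⁺] = 10^-2.32 = 0.0047863
α₁ = 1/(1 + 0.093325 + 0.0047863) = 1/1.0981 = 0.9107; α₂ = α₁·K2/[H⁺] = 0.004359
α₁ + 2α₂ = 0.9194
DIC = CA / (α₁ + 2α₂) = 9.29 / 0.9194 = 10.1 mmol/kg

DIC = 10.1 mmol/kg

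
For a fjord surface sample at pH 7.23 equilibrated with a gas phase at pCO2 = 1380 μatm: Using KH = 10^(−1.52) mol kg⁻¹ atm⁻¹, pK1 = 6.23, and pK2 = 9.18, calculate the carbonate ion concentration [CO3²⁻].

[CO2*] = KH · pCO2 = 10^(−1.52) × 1380×10^-6 = 4.168×10^-5 mol/kg
α₀ = 1/(1 + K1/[H⁺] + K1K2/[H⁺]²) = 1/(1 + 10^+1.00 + 10^-0.95) = 0.08999
DIC = [CO2*]/α₀ = 4.168×10^-5 / 0.08999 = 0.4631 mmol/kg
[CO3²⁻] = α₂·DIC; α₂ = 0.01010, so [CO3²⁻] = 0.01010 × 0.4631 = 0.00468 mmol/kg = 4.68 μmol/kg

[CO3²⁻] = 4.68 μmol/kg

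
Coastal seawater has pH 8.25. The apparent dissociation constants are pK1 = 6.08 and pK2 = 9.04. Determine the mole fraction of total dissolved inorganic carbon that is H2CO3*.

α₀ = 1 / (1 + K1/[H⁺] + K1K2/[H⁺]²) = 1 / (1 + 10^+2.17 + 10^+1.38)
   = 1 / (1 + 147.91 + 23.988) = 1/172.90 = 0.005784

α₀ = 0.00578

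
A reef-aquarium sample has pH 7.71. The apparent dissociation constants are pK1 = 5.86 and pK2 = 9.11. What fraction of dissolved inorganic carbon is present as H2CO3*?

α₀ = 1 / (1 + K1/[H⁺] + K1K2/[H⁺]²) = 1 / (1 + 10^+1.85 + 10^+0.45)
   = 1 / (1 + 70.795 + 2.8184) = 1/74.613 = 0.01340

α₀ = 0.0134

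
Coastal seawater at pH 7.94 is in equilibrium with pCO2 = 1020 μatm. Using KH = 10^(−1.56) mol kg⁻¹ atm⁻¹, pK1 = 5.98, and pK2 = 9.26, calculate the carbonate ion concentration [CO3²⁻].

[CO2*] = KH · pCO2 = 10^(−1.56) × 1020×10^-6 = 2.809×10^-5 mol/kg
α₀ = 1/(1 + K1/[H⁺] + K1K2/[H⁺]²) = 1/(1 + 10^+1.96 + 10^+0.64) = 0.01036
DIC = [CO2*]/α₀ = 2.809×10^-5 / 0.01036 = 2.713 mmol/kg
[CO3²⁻] = α₂·DIC; α₂ = 0.04520, so [CO3²⁻] = 0.04520 × 2.713 = 0.123 mmol/kg

[CO3²⁻] = 0.123 mmol/kg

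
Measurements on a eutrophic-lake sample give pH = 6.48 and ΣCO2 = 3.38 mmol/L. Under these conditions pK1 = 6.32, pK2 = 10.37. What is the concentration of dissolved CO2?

α₀ = 1 / (1 + K1/[H⁺] + K1K2/[H⁺]²) = 1 / (1 + 10^+0.16 + 10^-3.73)
   = 1 / (1 + 1.4454 + 0.00018621) = 1/2.4456 = 0.4089
[CO2*] = α₀ × DIC = 0.4089 × 3.38 = 1.38 mmol/L

[CO2*] = 1.38 mmol/L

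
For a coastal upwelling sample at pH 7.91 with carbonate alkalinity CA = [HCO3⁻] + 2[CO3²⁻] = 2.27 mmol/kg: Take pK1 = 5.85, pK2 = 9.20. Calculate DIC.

DIC = 2.18 mmol/kg

CA = [HCO3⁻] + 2[CO3²⁻] = (α₁ + 2α₂)·DIC
At pH 7.91: [H⁺]/K1 = 10^-2.06 = 0.0087096, K2/[H⁺] = 10^-1.29 = 0.051286
α₁ = 1/(1 + 0.0087096 + 0.051286) = 1/1.0600 = 0.9434; α₂ = α₁·K2/[H⁺] = 0.04838
α₁ + 2α₂ = 1.0402
DIC = CA / (α₁ + 2α₂) = 2.27 / 1.0402 = 2.18 mmol/kg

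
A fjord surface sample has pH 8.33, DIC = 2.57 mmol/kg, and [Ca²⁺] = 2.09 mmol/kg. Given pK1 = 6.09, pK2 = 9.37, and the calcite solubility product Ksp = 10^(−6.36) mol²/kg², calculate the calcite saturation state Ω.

Ω = 1.02

α₂ = 1 / (1 + [H⁺]/K2 + [H⁺]²/(K1K2)) = 1 / (1 + 10^+1.04 + 10^-1.20)
   = 1 / (1 + 10.965 + 0.063096) = 1/12.028 = 0.08314
[CO3²⁻] = α₂ × DIC = 0.08314 × 2.57 = 0.2137 mmol/kg
Ksp = 10^(−6.36) = 4.365×10^-7
Ω = [Ca²⁺][CO3²⁻]/Ksp = (2.09×10^-3)(2.137×10^-4) / 4.365×10^-7 = 1.02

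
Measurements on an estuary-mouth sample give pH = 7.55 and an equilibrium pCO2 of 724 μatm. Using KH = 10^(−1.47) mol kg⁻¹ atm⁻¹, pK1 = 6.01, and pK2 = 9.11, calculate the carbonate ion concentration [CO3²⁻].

[CO2*] = KH · pCO2 = 10^(−1.47) × 724×10^-6 = 2.453×10^-5 mol/kg
α₀ = 1/(1 + K1/[H⁺] + K1K2/[H⁺]²) = 1/(1 + 10^+1.54 + 10^-0.02) = 0.02730
DIC = [CO2*]/α₀ = 2.453×10^-5 / 0.02730 = 0.8986 mmol/kg
[CO3²⁻] = α₂·DIC; α₂ = 0.02607, so [CO3²⁻] = 0.02607 × 0.8986 = 0.0234 mmol/kg

[CO3²⁻] = 0.0234 mmol/kg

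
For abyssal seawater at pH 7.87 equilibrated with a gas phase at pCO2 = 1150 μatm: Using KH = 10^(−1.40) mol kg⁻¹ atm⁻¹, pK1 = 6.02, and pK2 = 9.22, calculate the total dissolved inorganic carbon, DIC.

DIC = 3.43 mmol/kg

[CO2*] = KH · pCO2 = 10^(−1.40) × 1150×10^-6 = 4.578×10^-5 mol/kg
α₀ = 1/(1 + K1/[H⁺] + K1K2/[H⁺]²) = 1/(1 + 10^+1.85 + 10^+0.50) = 0.01334
DIC = [CO2*]/α₀ = 4.578×10^-5 / 0.01334 = 3.43 mmol/kg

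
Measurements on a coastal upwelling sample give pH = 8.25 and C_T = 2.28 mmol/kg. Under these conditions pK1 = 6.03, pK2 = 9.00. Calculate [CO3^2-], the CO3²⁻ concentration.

[CO3²⁻] = 0.342 mmol/kg

α₂ = 1 / (1 + [H⁺]/K2 + [H⁺]²/(K1K2)) = 1 / (1 + 10^+0.75 + 10^-1.47)
   = 1 / (1 + 5.6234 + 0.033884) = 1/6.6573 = 0.1502
[CO3²⁻] = α₂ × DIC = 0.1502 × 2.28 = 0.342 mmol/kg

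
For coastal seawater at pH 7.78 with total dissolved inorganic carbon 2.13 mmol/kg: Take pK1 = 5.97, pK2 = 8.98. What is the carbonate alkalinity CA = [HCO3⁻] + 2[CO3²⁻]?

CA = 2.22 mmol/kg

CA = [HCO3⁻] + 2[CO3²⁻] = (α₁ + 2α₂)·DIC
At pH 7.78: [H⁺]/K1 = 10^-1.81 = 0.015488, K2/[H⁺] = 10^-1.20 = 0.063096
α₁ = 1/(1 + 0.015488 + 0.063096) = 1/1.0786 = 0.9271; α₂ = α₁·K2/[H⁺] = 0.05850
α₁ + 2α₂ = 1.0441
CA = 1.0441 × 2.13 = 2.22 mmol/kg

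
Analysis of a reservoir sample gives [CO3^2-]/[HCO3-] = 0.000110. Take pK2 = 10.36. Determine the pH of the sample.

From K2 = [H⁺][CO3^2-]/[HCO3-]:  pH = pK2 + log₁₀([CO3^2-]/[HCO3-])
log₁₀(0.000110) = -3.959
pH = 10.36 + (-3.959) = 6.40

pH = 6.40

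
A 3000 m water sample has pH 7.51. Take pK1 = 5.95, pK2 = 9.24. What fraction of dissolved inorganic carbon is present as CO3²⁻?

α₂ = 0.0178

α₂ = 1 / (1 + [H⁺]/K2 + [H⁺]²/(K1K2)) = 1 / (1 + 10^+1.73 + 10^+0.17)
   = 1 / (1 + 53.703 + 1.4791) = 1/56.182 = 0.01780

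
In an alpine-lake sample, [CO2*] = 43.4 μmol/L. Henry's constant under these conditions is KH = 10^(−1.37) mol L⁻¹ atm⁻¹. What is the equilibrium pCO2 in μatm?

KH = 10^(−1.37) = 4.266×10^-2 mol L⁻¹ atm⁻¹
pCO2 = [CO2*]/KH = 43.4×10^-6 / 4.266×10^-2 = 1.02×10^-3 atm = 1020 μatm

pCO2 = 1020 μatm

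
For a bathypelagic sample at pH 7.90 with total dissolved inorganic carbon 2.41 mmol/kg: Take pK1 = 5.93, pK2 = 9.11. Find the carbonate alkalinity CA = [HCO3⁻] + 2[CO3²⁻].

CA = 2.52 mmol/kg

CA = [HCO3⁻] + 2[CO3²⁻] = (α₁ + 2α₂)·DIC
At pH 7.90: [H⁺]/K1 = 10^-1.97 = 0.010715, K2/[H⁺] = 10^-1.21 = 0.061660
α₁ = 1/(1 + 0.010715 + 0.061660) = 1/1.0724 = 0.9325; α₂ = α₁·K2/[H⁺] = 0.05750
α₁ + 2α₂ = 1.0475
CA = 1.0475 × 2.41 = 2.52 mmol/kg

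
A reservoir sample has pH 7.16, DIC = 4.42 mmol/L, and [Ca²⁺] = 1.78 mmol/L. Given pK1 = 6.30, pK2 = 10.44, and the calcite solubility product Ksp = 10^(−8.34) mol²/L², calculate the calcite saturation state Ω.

Ω = 0.793

α₂ = 1 / (1 + [H⁺]/K2 + [H⁺]²/(K1K2)) = 1 / (1 + 10^+3.28 + 10^+2.42)
   = 1 / (1 + 1905.5 + 263.03) = 1/2169.5 = 0.0004609
[CO3²⁻] = α₂ × DIC = 0.0004609 × 4.42 = 0.002037 mmol/L = 2.037 μmol/L
Ksp = 10^(−8.34) = 4.571×10^-9
Ω = [Ca²⁺][CO3²⁻]/Ksp = (1.78×10^-3)(2.037×10^-6) / 4.571×10^-9 = 0.793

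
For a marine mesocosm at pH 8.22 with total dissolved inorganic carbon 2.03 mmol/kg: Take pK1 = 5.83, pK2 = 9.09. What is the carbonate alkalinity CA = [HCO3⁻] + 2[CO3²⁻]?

CA = 2.26 mmol/kg

CA = [HCO3⁻] + 2[CO3²⁻] = (α₁ + 2α₂)·DIC
At pH 8.22: [H⁺]/K1 = 10^-2.39 = 0.0040738, K2/[H⁺] = 10^-0.87 = 0.13490
α₁ = 1/(1 + 0.0040738 + 0.13490) = 1/1.1390 = 0.8780; α₂ = α₁·K2/[H⁺] = 0.1184
α₁ + 2α₂ = 1.1149
CA = 1.1149 × 2.03 = 2.26 mmol/kg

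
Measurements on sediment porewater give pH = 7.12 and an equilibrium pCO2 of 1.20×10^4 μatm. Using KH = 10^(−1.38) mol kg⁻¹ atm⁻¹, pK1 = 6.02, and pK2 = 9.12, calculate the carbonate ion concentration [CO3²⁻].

[CO2*] = KH · pCO2 = 10^(−1.38) × 1.20×10^4×10^-6 = 5.002×10^-4 mol/kg
α₀ = 1/(1 + K1/[H⁺] + K1K2/[H⁺]²) = 1/(1 + 10^+1.10 + 10^-0.90) = 0.07291
DIC = [CO2*]/α₀ = 5.002×10^-4 / 0.07291 = 6.861 mmol/kg
[CO3²⁻] = α₂·DIC; α₂ = 0.009179, so [CO3²⁻] = 0.009179 × 6.861 = 0.0630 mmol/kg

[CO3²⁻] = 0.0630 mmol/kg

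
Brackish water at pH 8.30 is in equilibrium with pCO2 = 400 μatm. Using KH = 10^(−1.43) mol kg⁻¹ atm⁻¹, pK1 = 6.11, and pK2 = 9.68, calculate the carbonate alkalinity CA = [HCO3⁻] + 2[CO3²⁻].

[CO2*] = KH · pCO2 = 10^(−1.43) × 400×10^-6 = 1.486×10^-5 mol/kg
α₀ = 1/(1 + K1/[H⁺] + K1K2/[H⁺]²) = 1/(1 + 10^+2.19 + 10^+0.81) = 0.006160
DIC = [CO2*]/α₀ = 1.486×10^-5 / 0.006160 = 2.413 mmol/kg
CA = (α₁ + 2α₂)·DIC = (0.9541 + 2×0.03977) × 2.413 = 2.49 mmol/kg

CA = 2.49 mmol/kg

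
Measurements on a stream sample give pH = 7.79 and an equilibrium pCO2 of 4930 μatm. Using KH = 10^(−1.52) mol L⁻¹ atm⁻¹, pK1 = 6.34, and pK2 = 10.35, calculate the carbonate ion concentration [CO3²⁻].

[CO3²⁻] = 11.6 μmol/L

[CO2*] = KH · pCO2 = 10^(−1.52) × 4930×10^-6 = 1.489×10^-4 mol/L
α₀ = 1/(1 + K1/[H⁺] + K1K2/[H⁺]²) = 1/(1 + 10^+1.45 + 10^-1.11) = 0.03417
DIC = [CO2*]/α₀ = 1.489×10^-4 / 0.03417 = 4.357 mmol/L
[CO3²⁻] = α₂·DIC; α₂ = 0.002653, so [CO3²⁻] = 0.002653 × 4.357 = 0.0116 mmol/L = 11.6 μmol/L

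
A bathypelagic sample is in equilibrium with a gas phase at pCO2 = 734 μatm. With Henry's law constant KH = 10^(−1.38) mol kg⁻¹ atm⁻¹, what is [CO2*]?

[CO2*] = 30.6 μmol/kg

KH = 10^(−1.38) = 4.169×10^-2 mol kg⁻¹ atm⁻¹
[CO2*] = KH · pCO2 = 4.169×10^-2 × 734×10^-6 atm = 3.06×10^-5 mol/kg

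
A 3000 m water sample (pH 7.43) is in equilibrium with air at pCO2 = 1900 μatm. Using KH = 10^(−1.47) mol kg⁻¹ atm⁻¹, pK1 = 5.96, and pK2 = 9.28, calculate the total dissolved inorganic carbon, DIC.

[CO2*] = KH · pCO2 = 10^(−1.47) × 1900×10^-6 = 6.438×10^-5 mol/kg
α₀ = 1/(1 + K1/[H⁺] + K1K2/[H⁺]²) = 1/(1 + 10^+1.47 + 10^-0.38) = 0.03233
DIC = [CO2*]/α₀ = 6.438×10^-5 / 0.03233 = 1.99 mmol/kg

DIC = 1.99 mmol/kg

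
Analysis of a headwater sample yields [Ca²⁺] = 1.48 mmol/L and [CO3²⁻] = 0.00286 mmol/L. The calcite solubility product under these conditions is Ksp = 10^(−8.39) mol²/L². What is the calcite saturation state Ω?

Ω = 1.04

Ksp = 10^(−8.39) = 4.074×10^-9
Ω = [Ca²⁺][CO3²⁻]/Ksp = (1.48×10^-3)(0.00286×10^-3) / 4.074×10^-9 = 1.04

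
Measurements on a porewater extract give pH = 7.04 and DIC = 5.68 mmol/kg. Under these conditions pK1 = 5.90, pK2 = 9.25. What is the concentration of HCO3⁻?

α₁ = 1 / (1 + [H⁺]/K1 + K2/[H⁺]) = 1 / (1 + 10^-1.14 + 10^-2.21)
   = 1 / (1 + 0.072444 + 0.0061660) = 1/1.0786 = 0.9271
[HCO3⁻] = α₁ × DIC = 0.9271 × 5.68 = 5.27 mmol/kg

[HCO3⁻] = 5.27 mmol/kg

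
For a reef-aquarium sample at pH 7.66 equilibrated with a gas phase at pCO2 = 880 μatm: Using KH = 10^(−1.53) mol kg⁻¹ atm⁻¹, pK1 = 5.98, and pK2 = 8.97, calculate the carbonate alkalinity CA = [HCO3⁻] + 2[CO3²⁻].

[CO2*] = KH · pCO2 = 10^(−1.53) × 880×10^-6 = 2.597×10^-5 mol/kg
α₀ = 1/(1 + K1/[H⁺] + K1K2/[H⁺]²) = 1/(1 + 10^+1.68 + 10^+0.37) = 0.01953
DIC = [CO2*]/α₀ = 2.597×10^-5 / 0.01953 = 1.330 mmol/kg
CA = (α₁ + 2α₂)·DIC = (0.9347 + 2×0.04578) × 1.330 = 1.36 mmol/kg

CA = 1.36 mmol/kg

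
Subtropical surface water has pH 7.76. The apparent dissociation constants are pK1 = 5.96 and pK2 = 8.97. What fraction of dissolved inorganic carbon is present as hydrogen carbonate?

α₁ = 0.928

α₁ = 1 / (1 + [H⁺]/K1 + K2/[H⁺]) = 1 / (1 + 10^-1.80 + 10^-1.21)
   = 1 / (1 + 0.015849 + 0.061660) = 1/1.0775 = 0.9281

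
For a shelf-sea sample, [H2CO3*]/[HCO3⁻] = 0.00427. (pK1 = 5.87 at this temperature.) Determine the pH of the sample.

pH = 8.24

From K1 = [H⁺][HCO3⁻]/[H2CO3*]:  pH = pK1 − log₁₀([H2CO3*]/[HCO3⁻])
log₁₀(0.00427) = -2.370
pH = 5.87 − (-2.370) = 8.24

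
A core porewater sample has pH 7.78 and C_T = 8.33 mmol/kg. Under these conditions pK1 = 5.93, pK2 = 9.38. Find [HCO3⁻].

α₁ = 1 / (1 + [H⁺]/K1 + K2/[H⁺]) = 1 / (1 + 10^-1.85 + 10^-1.60)
   = 1 / (1 + 0.014125 + 0.025119) = 1/1.0392 = 0.9622
[HCO3⁻] = α₁ × DIC = 0.9622 × 8.33 = 8.02 mmol/kg

[HCO3⁻] = 8.02 mmol/kg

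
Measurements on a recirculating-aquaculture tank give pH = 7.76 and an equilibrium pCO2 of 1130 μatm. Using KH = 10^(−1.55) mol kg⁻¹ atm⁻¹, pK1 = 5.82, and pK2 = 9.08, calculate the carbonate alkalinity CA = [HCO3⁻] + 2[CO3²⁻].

[CO2*] = KH · pCO2 = 10^(−1.55) × 1130×10^-6 = 3.185×10^-5 mol/kg
α₀ = 1/(1 + K1/[H⁺] + K1K2/[H⁺]²) = 1/(1 + 10^+1.94 + 10^+0.62) = 0.01084
DIC = [CO2*]/α₀ = 3.185×10^-5 / 0.01084 = 2.938 mmol/kg
CA = (α₁ + 2α₂)·DIC = (0.9440 + 2×0.04518) × 2.938 = 3.04 mmol/kg

CA = 3.04 mmol/kg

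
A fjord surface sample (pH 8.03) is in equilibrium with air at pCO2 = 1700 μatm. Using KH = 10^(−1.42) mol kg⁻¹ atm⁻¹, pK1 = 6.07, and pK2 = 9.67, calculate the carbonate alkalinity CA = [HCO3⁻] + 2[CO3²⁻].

CA = 6.16 mmol/kg

[CO2*] = KH · pCO2 = 10^(−1.42) × 1700×10^-6 = 6.463×10^-5 mol/kg
α₀ = 1/(1 + K1/[H⁺] + K1K2/[H⁺]²) = 1/(1 + 10^+1.96 + 10^+0.32) = 0.01061
DIC = [CO2*]/α₀ = 6.463×10^-5 / 0.01061 = 6.094 mmol/kg
CA = (α₁ + 2α₂)·DIC = (0.9672 + 2×0.02216) × 6.094 = 6.16 mmol/kg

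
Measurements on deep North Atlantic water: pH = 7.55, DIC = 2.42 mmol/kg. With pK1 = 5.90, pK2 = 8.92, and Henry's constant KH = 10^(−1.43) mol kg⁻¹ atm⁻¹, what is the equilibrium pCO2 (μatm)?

pCO2 = 1370 μatm

α₀ = 1 / (1 + K1/[H⁺] + K1K2/[H⁺]²) = 1 / (1 + 10^+1.65 + 10^+0.28)
   = 1 / (1 + 44.668 + 1.9055) = 1/47.574 = 0.02102
[CO2*] = α₀ × DIC = 0.02102 × 2.42 = 0.05087 mmol/kg
pCO2 = [CO2*]/KH = 5.087×10^-5 / 3.715×10^-2 = 1370 μatm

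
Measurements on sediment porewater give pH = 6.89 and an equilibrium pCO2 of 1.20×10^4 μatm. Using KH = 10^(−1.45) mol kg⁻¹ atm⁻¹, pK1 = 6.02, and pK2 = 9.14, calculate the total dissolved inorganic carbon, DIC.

DIC = 3.60 mmol/kg

[CO2*] = KH · pCO2 = 10^(−1.45) × 1.20×10^4×10^-6 = 4.258×10^-4 mol/kg
α₀ = 1/(1 + K1/[H⁺] + K1K2/[H⁺]²) = 1/(1 + 10^+0.87 + 10^-1.38) = 0.1183
DIC = [CO2*]/α₀ = 4.258×10^-4 / 0.1183 = 3.60 mmol/kg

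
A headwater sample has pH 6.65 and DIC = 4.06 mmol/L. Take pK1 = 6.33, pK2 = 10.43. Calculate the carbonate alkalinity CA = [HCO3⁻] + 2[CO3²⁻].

CA = [HCO3⁻] + 2[CO3²⁻] = (α₁ + 2α₂)·DIC
At pH 6.65: [H⁺]/K1 = 10^-0.32 = 0.47863, K2/[H⁺] = 10^-3.78 = 0.00016596
α₁ = 1/(1 + 0.47863 + 0.00016596) = 1/1.4788 = 0.6762; α₂ = α₁·K2/[H⁺] = 0.0001122
α₁ + 2α₂ = 0.6765
CA = 0.6765 × 4.06 = 2.75 mmol/L

CA = 2.75 mmol/L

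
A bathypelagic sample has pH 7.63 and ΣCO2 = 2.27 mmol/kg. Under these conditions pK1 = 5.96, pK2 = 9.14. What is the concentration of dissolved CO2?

[CO2*] = 0.0461 mmol/kg

α₀ = 1 / (1 + K1/[H⁺] + K1K2/[H⁺]²) = 1 / (1 + 10^+1.67 + 10^+0.16)
   = 1 / (1 + 46.774 + 1.4454) = 1/49.219 = 0.02032
[CO2*] = α₀ × DIC = 0.02032 × 2.27 = 0.0461 mmol/kg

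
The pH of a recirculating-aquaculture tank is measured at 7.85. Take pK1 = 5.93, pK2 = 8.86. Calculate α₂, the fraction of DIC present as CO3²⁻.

α₂ = 0.0881

α₂ = 1 / (1 + [H⁺]/K2 + [H⁺]²/(K1K2)) = 1 / (1 + 10^+1.01 + 10^-0.91)
   = 1 / (1 + 10.233 + 0.12303) = 1/11.356 = 0.08806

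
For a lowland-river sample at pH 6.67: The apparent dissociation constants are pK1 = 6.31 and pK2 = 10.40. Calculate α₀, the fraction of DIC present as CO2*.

α₀ = 1 / (1 + K1/[H⁺] + K1K2/[H⁺]²) = 1 / (1 + 10^+0.36 + 10^-3.37)
   = 1 / (1 + 2.2909 + 0.00042658) = 1/3.2913 = 0.3038

α₀ = 0.304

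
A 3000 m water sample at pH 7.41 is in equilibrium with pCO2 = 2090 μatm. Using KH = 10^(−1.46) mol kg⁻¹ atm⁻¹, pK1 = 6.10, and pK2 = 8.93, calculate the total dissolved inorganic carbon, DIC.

DIC = 1.60 mmol/kg

[CO2*] = KH · pCO2 = 10^(−1.46) × 2090×10^-6 = 7.247×10^-5 mol/kg
α₀ = 1/(1 + K1/[H⁺] + K1K2/[H⁺]²) = 1/(1 + 10^+1.31 + 10^-0.21) = 0.04538
DIC = [CO2*]/α₀ = 7.247×10^-5 / 0.04538 = 1.60 mmol/kg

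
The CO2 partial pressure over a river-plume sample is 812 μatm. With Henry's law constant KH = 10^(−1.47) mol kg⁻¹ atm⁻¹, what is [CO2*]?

KH = 10^(−1.47) = 3.388×10^-2 mol kg⁻¹ atm⁻¹
[CO2*] = KH · pCO2 = 3.388×10^-2 × 812×10^-6 atm = 2.75×10^-5 mol/kg

[CO2*] = 27.5 μmol/kg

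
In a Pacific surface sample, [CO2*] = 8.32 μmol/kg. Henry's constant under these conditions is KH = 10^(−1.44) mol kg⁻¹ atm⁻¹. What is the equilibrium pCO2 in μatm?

KH = 10^(−1.44) = 3.631×10^-2 mol kg⁻¹ atm⁻¹
pCO2 = [CO2*]/KH = 8.32×10^-6 / 3.631×10^-2 = 2.29×10^-4 atm = 229 μatm

pCO2 = 229 μatm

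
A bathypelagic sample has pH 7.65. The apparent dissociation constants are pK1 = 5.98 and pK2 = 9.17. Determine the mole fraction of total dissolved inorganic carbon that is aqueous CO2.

α₀ = 0.0203

α₀ = 1 / (1 + K1/[H⁺] + K1K2/[H⁺]²) = 1 / (1 + 10^+1.67 + 10^+0.15)
   = 1 / (1 + 46.774 + 1.4125) = 1/49.186 = 0.02033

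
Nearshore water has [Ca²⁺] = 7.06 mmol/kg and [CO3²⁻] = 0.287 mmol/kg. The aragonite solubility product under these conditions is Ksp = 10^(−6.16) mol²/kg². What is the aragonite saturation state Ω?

Ω = 2.93

Ksp = 10^(−6.16) = 6.918×10^-7
Ω = [Ca²⁺][CO3²⁻]/Ksp = (7.06×10^-3)(0.287×10^-3) / 6.918×10^-7 = 2.93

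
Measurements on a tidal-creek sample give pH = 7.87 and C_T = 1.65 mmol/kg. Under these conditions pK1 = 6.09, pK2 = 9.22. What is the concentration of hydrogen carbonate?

α₁ = 1 / (1 + [H⁺]/K1 + K2/[H⁺]) = 1 / (1 + 10^-1.78 + 10^-1.35)
   = 1 / (1 + 0.016596 + 0.044668) = 1/1.0613 = 0.9423
[HCO3⁻] = α₁ × DIC = 0.9423 × 1.65 = 1.55 mmol/kg

[HCO3⁻] = 1.55 mmol/kg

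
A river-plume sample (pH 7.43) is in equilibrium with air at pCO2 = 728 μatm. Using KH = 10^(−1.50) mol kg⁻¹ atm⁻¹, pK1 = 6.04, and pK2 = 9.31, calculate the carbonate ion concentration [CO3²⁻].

[CO2*] = KH · pCO2 = 10^(−1.50) × 728×10^-6 = 2.302×10^-5 mol/kg
α₀ = 1/(1 + K1/[H⁺] + K1K2/[H⁺]²) = 1/(1 + 10^+1.39 + 10^-0.49) = 0.03865
DIC = [CO2*]/α₀ = 2.302×10^-5 / 0.03865 = 0.5956 mmol/kg
[CO3²⁻] = α₂·DIC; α₂ = 0.01251, so [CO3²⁻] = 0.01251 × 0.5956 = 0.00745 mmol/kg = 7.45 μmol/kg

[CO3²⁻] = 7.45 μmol/kg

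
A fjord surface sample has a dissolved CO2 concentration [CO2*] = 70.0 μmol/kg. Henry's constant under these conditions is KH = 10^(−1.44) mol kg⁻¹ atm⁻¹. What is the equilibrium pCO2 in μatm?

pCO2 = 1930 μatm

KH = 10^(−1.44) = 3.631×10^-2 mol kg⁻¹ atm⁻¹
pCO2 = [CO2*]/KH = 70.0×10^-6 / 3.631×10^-2 = 1.93×10^-3 atm = 1930 μatm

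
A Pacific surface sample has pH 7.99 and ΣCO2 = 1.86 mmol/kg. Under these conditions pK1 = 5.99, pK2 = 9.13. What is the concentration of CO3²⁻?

α₂ = 1 / (1 + [H⁺]/K2 + [H⁺]²/(K1K2)) = 1 / (1 + 10^+1.14 + 10^-0.86)
   = 1 / (1 + 13.804 + 0.13804) = 1/14.942 = 0.06693
[CO3²⁻] = α₂ × DIC = 0.06693 × 1.86 = 0.124 mmol/kg

[CO3²⁻] = 0.124 mmol/kg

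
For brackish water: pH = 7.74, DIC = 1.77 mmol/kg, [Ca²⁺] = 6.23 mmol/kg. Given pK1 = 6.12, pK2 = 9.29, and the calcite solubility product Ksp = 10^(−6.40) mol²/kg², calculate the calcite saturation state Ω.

α₂ = 1 / (1 + [H⁺]/K2 + [H⁺]²/(K1K2)) = 1 / (1 + 10^+1.55 + 10^-0.07)
   = 1 / (1 + 35.481 + 0.85114) = 1/37.332 = 0.02679
[CO3²⁻] = α₂ × DIC = 0.02679 × 1.77 = 0.04741 mmol/kg
Ksp = 10^(−6.40) = 3.981×10^-7
Ω = [Ca²⁺][CO3²⁻]/Ksp = (6.23×10^-3)(4.741×10^-5) / 3.981×10^-7 = 0.742

Ω = 0.742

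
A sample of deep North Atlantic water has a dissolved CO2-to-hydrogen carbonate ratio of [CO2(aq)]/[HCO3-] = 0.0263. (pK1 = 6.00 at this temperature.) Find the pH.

pH = 7.58

From K1 = [H⁺][HCO3-]/[CO2(aq)]:  pH = pK1 − log₁₀([CO2(aq)]/[HCO3-])
log₁₀(0.0263) = -1.580
pH = 6.00 − (-1.580) = 7.58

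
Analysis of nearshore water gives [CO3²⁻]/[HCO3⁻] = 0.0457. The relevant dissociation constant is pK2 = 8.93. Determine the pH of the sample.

pH = 7.59

From K2 = [H⁺][CO3²⁻]/[HCO3⁻]:  pH = pK2 + log₁₀([CO3²⁻]/[HCO3⁻])
log₁₀(0.0457) = -1.340
pH = 8.93 + (-1.340) = 7.59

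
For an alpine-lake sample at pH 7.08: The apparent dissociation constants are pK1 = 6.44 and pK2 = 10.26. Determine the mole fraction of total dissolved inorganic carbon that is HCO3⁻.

α₁ = 0.813

α₁ = 1 / (1 + [H⁺]/K1 + K2/[H⁺]) = 1 / (1 + 10^-0.64 + 10^-3.18)
   = 1 / (1 + 0.22909 + 0.00066069) = 1/1.2297 = 0.8132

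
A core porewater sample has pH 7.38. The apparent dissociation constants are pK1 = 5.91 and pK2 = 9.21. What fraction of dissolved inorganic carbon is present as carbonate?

α₂ = 1 / (1 + [H⁺]/K2 + [H⁺]²/(K1K2)) = 1 / (1 + 10^+1.83 + 10^+0.36)
   = 1 / (1 + 67.608 + 2.2909) = 1/70.899 = 0.01410

α₂ = 0.0141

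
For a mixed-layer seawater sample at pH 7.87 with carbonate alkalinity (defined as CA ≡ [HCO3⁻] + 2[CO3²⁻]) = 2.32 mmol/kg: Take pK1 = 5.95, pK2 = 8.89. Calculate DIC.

CA = [HCO3⁻] + 2[CO3²⁻] = (α₁ + 2α₂)·DIC
At pH 7.87: [H⁺]/K1 = 10^-1.92 = 0.012023, K2/[H⁺] = 10^-1.02 = 0.095499
α₁ = 1/(1 + 0.012023 + 0.095499) = 1/1.1075 = 0.9029; α₂ = α₁·K2/[H⁺] = 0.08623
α₁ + 2α₂ = 1.0754
DIC = CA / (α₁ + 2α₂) = 2.32 / 1.0754 = 2.16 mmol/kg

DIC = 2.16 mmol/kg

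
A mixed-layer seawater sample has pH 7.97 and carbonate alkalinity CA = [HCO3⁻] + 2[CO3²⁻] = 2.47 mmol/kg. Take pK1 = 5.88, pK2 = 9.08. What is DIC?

DIC = 2.32 mmol/kg

CA = [HCO3⁻] + 2[CO3²⁻] = (α₁ + 2α₂)·DIC
At pH 7.97: [H⁺]/K1 = 10^-2.09 = 0.0081283, K2/[H⁺] = 10^-1.11 = 0.077625
α₁ = 1/(1 + 0.0081283 + 0.077625) = 1/1.0858 = 0.9210; α₂ = α₁·K2/[H⁺] = 0.07149
α₁ + 2α₂ = 1.0640
DIC = CA / (α₁ + 2α₂) = 2.47 / 1.0640 = 2.32 mmol/kg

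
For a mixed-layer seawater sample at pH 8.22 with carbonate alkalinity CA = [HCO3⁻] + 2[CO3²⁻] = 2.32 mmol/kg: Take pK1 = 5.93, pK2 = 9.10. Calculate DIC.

DIC = 2.09 mmol/kg

CA = [HCO3⁻] + 2[CO3²⁻] = (α₁ + 2α₂)·DIC
At pH 8.22: [H⁺]/K1 = 10^-2.29 = 0.0051286, K2/[H⁺] = 10^-0.88 = 0.13183
α₁ = 1/(1 + 0.0051286 + 0.13183) = 1/1.1370 = 0.8795; α₂ = α₁·K2/[H⁺] = 0.1159
α₁ + 2α₂ = 1.1114
DIC = CA / (α₁ + 2α₂) = 2.32 / 1.1114 = 2.09 mmol/kg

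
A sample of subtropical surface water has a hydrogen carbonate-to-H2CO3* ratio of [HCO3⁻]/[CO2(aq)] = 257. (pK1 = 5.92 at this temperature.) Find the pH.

From K1 = [H⁺][HCO3⁻]/[CO2(aq)]:  pH = pK1 + log₁₀([HCO3⁻]/[CO2(aq)])
log₁₀(257) = +2.410
pH = 5.92 + (+2.410) = 8.33

pH = 8.33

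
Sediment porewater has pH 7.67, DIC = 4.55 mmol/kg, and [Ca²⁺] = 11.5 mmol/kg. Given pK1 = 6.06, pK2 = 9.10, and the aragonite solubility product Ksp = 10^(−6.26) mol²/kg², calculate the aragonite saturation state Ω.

Ω = 3.33

α₂ = 1 / (1 + [H⁺]/K2 + [H⁺]²/(K1K2)) = 1 / (1 + 10^+1.43 + 10^-0.18)
   = 1 / (1 + 26.915 + 0.66069) = 1/28.576 = 0.03499
[CO3²⁻] = α₂ × DIC = 0.03499 × 4.55 = 0.1592 mmol/kg
Ksp = 10^(−6.26) = 5.495×10^-7
Ω = [Ca²⁺][CO3²⁻]/Ksp = (11.5×10^-3)(1.592×10^-4) / 5.495×10^-7 = 3.33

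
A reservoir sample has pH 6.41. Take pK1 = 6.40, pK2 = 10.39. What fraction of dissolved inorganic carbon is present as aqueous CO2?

α₀ = 0.494

α₀ = 1 / (1 + K1/[H⁺] + K1K2/[H⁺]²) = 1 / (1 + 10^+0.01 + 10^-3.97)
   = 1 / (1 + 1.0233 + 0.00010715) = 1/2.0234 = 0.4942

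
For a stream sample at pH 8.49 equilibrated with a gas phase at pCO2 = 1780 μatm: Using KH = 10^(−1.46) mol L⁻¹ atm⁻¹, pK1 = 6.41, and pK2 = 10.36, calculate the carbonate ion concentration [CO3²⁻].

[CO2*] = KH · pCO2 = 10^(−1.46) × 1780×10^-6 = 6.172×10^-5 mol/L
α₀ = 1/(1 + K1/[H⁺] + K1K2/[H⁺]²) = 1/(1 + 10^+2.08 + 10^+0.21) = 0.008140
DIC = [CO2*]/α₀ = 6.172×10^-5 / 0.008140 = 7.582 mmol/L
[CO3²⁻] = α₂·DIC; α₂ = 0.01320, so [CO3²⁻] = 0.01320 × 7.582 = 0.100 mmol/L

[CO3²⁻] = 0.100 mmol/L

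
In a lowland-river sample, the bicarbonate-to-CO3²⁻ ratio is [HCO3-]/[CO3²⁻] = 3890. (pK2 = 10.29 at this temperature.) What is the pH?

pH = 6.70

From K2 = [H⁺][CO3²⁻]/[HCO3-]:  pH = pK2 − log₁₀([HCO3-]/[CO3²⁻])
log₁₀(3890) = +3.590
pH = 10.29 − (+3.590) = 6.70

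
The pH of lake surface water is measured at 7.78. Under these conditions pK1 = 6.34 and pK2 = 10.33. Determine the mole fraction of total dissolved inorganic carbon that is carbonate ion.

α₂ = 1 / (1 + [H⁺]/K2 + [H⁺]²/(K1K2)) = 1 / (1 + 10^+2.55 + 10^+1.11)
   = 1 / (1 + 354.81 + 12.882) = 1/368.70 = 0.002712

α₂ = 0.00271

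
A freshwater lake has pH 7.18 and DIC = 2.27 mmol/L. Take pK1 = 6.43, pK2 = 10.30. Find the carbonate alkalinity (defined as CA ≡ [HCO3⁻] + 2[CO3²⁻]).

CA = [HCO3⁻] + 2[CO3²⁻] = (α₁ + 2α₂)·DIC
At pH 7.18: [H⁺]/K1 = 10^-0.75 = 0.17783, K2/[H⁺] = 10^-3.12 = 0.00075858
α₁ = 1/(1 + 0.17783 + 0.00075858) = 1/1.1786 = 0.8485; α₂ = α₁·K2/[H⁺] = 0.0006436
α₁ + 2α₂ = 0.8498
CA = 0.8498 × 2.27 = 1.93 mmol/L

CA = 1.93 mmol/L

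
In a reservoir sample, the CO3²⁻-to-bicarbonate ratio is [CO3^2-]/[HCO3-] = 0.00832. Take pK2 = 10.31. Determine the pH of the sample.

From K2 = [H⁺][CO3^2-]/[HCO3-]:  pH = pK2 + log₁₀([CO3^2-]/[HCO3-])
log₁₀(0.00832) = -2.080
pH = 10.31 + (-2.080) = 8.23

pH = 8.23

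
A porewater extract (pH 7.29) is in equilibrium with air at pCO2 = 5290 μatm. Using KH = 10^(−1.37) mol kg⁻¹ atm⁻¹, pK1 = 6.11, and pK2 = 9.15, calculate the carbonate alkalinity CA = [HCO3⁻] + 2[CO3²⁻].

[CO2*] = KH · pCO2 = 10^(−1.37) × 5290×10^-6 = 2.257×10^-4 mol/kg
α₀ = 1/(1 + K1/[H⁺] + K1K2/[H⁺]²) = 1/(1 + 10^+1.18 + 10^-0.68) = 0.06118
DIC = [CO2*]/α₀ = 2.257×10^-4 / 0.06118 = 3.688 mmol/kg
CA = (α₁ + 2α₂)·DIC = (0.9260 + 2×0.01278) × 3.688 = 3.51 mmol/kg

CA = 3.51 mmol/kg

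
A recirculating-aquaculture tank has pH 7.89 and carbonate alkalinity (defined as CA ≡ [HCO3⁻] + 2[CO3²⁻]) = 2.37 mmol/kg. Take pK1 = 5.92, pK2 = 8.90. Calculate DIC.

CA = [HCO3⁻] + 2[CO3²⁻] = (α₁ + 2α₂)·DIC
At pH 7.89: [H⁺]/K1 = 10^-1.97 = 0.010715, K2/[H⁺] = 10^-1.01 = 0.097724
α₁ = 1/(1 + 0.010715 + 0.097724) = 1/1.1084 = 0.9022; α₂ = α₁·K2/[H⁺] = 0.08816
α₁ + 2α₂ = 1.0785
DIC = CA / (α₁ + 2α₂) = 2.37 / 1.0785 = 2.20 mmol/kg

DIC = 2.20 mmol/kg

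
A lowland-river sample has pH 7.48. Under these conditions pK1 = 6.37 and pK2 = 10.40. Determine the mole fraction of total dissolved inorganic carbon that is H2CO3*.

α₀ = 1 / (1 + K1/[H⁺] + K1K2/[H⁺]²) = 1 / (1 + 10^+1.11 + 10^-1.81)
   = 1 / (1 + 12.882 + 0.015488) = 1/13.898 = 0.07195

α₀ = 0.0720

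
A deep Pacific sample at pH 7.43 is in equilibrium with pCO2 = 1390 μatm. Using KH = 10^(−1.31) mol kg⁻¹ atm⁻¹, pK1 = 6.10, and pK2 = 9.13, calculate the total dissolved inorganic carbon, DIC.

DIC = 1.55 mmol/kg

[CO2*] = KH · pCO2 = 10^(−1.31) × 1390×10^-6 = 6.808×10^-5 mol/kg
α₀ = 1/(1 + K1/[H⁺] + K1K2/[H⁺]²) = 1/(1 + 10^+1.33 + 10^-0.37) = 0.04385
DIC = [CO2*]/α₀ = 6.808×10^-5 / 0.04385 = 1.55 mmol/kg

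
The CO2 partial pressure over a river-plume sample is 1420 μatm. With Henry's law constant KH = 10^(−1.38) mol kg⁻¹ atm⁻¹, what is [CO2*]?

KH = 10^(−1.38) = 4.169×10^-2 mol kg⁻¹ atm⁻¹
[CO2*] = KH · pCO2 = 4.169×10^-2 × 1420×10^-6 atm = 5.92×10^-5 mol/kg

[CO2*] = 59.2 μmol/kg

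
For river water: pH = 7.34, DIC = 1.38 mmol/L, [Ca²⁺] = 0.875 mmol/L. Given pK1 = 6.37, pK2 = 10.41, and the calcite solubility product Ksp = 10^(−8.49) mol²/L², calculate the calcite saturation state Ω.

α₂ = 1 / (1 + [H⁺]/K2 + [H⁺]²/(K1K2)) = 1 / (1 + 10^+3.07 + 10^+2.10)
   = 1 / (1 + 1174.9 + 125.89) = 1/1301.8 = 0.0007682
[CO3²⁻] = α₂ × DIC = 0.0007682 × 1.38 = 0.001060 mmol/L = 1.060 μmol/L
Ksp = 10^(−8.49) = 3.236×10^-9
Ω = [Ca²⁺][CO3²⁻]/Ksp = (0.875×10^-3)(1.060×10^-6) / 3.236×10^-9 = 0.287

Ω = 0.287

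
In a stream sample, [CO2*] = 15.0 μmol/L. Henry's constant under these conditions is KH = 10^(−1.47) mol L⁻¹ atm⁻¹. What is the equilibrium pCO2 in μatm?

pCO2 = 443 μatm

KH = 10^(−1.47) = 3.388×10^-2 mol L⁻¹ atm⁻¹
pCO2 = [CO2*]/KH = 15.0×10^-6 / 3.388×10^-2 = 4.43×10^-4 atm = 443 μatm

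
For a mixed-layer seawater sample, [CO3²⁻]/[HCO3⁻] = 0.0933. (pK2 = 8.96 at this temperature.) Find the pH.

pH = 7.93

From K2 = [H⁺][CO3²⁻]/[HCO3⁻]:  pH = pK2 + log₁₀([CO3²⁻]/[HCO3⁻])
log₁₀(0.0933) = -1.030
pH = 8.96 + (-1.030) = 7.93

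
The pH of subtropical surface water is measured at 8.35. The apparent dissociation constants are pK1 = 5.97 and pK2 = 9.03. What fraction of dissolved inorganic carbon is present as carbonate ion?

α₂ = 0.172

α₂ = 1 / (1 + [H⁺]/K2 + [H⁺]²/(K1K2)) = 1 / (1 + 10^+0.68 + 10^-1.70)
   = 1 / (1 + 4.7863 + 0.019953) = 1/5.8063 = 0.1722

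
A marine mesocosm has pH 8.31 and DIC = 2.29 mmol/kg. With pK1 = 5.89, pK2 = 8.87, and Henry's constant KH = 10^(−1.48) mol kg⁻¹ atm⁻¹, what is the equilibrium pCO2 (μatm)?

α₀ = 1 / (1 + K1/[H⁺] + K1K2/[H⁺]²) = 1 / (1 + 10^+2.42 + 10^+1.86)
   = 1 / (1 + 263.03 + 72.444) = 1/336.47 = 0.002972
[CO2*] = α₀ × DIC = 0.002972 × 2.29 = 0.006806 mmol/kg = 6.806 μmol/kg
pCO2 = [CO2*]/KH = 6.806×10^-6 / 3.311×10^-2 = 206 μatm

pCO2 = 206 μatm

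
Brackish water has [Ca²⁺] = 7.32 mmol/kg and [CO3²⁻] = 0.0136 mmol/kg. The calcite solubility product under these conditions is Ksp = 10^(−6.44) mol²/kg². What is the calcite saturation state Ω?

Ω = 0.274

Ksp = 10^(−6.44) = 3.631×10^-7
Ω = [Ca²⁺][CO3²⁻]/Ksp = (7.32×10^-3)(0.0136×10^-3) / 3.631×10^-7 = 0.274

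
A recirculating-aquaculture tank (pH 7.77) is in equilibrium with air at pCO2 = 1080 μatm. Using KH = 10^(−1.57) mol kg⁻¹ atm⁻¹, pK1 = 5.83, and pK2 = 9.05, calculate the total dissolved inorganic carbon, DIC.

DIC = 2.69 mmol/kg

[CO2*] = KH · pCO2 = 10^(−1.57) × 1080×10^-6 = 2.907×10^-5 mol/kg
α₀ = 1/(1 + K1/[H⁺] + K1K2/[H⁺]²) = 1/(1 + 10^+1.94 + 10^+0.66) = 0.01079
DIC = [CO2*]/α₀ = 2.907×10^-5 / 0.01079 = 2.69 mmol/kg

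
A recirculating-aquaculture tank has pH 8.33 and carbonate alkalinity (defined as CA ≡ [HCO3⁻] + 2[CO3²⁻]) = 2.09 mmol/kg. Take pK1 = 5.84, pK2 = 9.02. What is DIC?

DIC = 1.79 mmol/kg

CA = [HCO3⁻] + 2[CO3²⁻] = (α₁ + 2α₂)·DIC
At pH 8.33: [H⁺]/K1 = 10^-2.49 = 0.0032359, K2/[H⁺] = 10^-0.69 = 0.20417
α₁ = 1/(1 + 0.0032359 + 0.20417) = 1/1.2074 = 0.8282; α₂ = α₁·K2/[H⁺] = 0.1691
α₁ + 2α₂ = 1.1664
DIC = CA / (α₁ + 2α₂) = 2.09 / 1.1664 = 1.79 mmol/kg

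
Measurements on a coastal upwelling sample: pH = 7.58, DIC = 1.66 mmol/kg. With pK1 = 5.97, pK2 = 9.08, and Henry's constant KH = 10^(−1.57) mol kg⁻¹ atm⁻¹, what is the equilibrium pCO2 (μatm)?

α₀ = 1 / (1 + K1/[H⁺] + K1K2/[H⁺]²) = 1 / (1 + 10^+1.61 + 10^+0.11)
   = 1 / (1 + 40.738 + 1.2882) = 1/43.026 = 0.02324
[CO2*] = α₀ × DIC = 0.02324 × 1.66 = 0.03858 mmol/kg
pCO2 = [CO2*]/KH = 3.858×10^-5 / 2.692×10^-2 = 1430 μatm

pCO2 = 1430 μatm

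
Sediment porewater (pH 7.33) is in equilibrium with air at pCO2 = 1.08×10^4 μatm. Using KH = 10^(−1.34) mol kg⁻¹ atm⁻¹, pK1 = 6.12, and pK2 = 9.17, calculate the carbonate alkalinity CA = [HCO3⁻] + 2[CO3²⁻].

CA = 8.24 mmol/kg

[CO2*] = KH · pCO2 = 10^(−1.34) × 1.08×10^4×10^-6 = 4.937×10^-4 mol/kg
α₀ = 1/(1 + K1/[H⁺] + K1K2/[H⁺]²) = 1/(1 + 10^+1.21 + 10^-0.63) = 0.05730
DIC = [CO2*]/α₀ = 4.937×10^-4 / 0.05730 = 8.616 mmol/kg
CA = (α₁ + 2α₂)·DIC = (0.9293 + 2×0.01343) × 8.616 = 8.24 mmol/kg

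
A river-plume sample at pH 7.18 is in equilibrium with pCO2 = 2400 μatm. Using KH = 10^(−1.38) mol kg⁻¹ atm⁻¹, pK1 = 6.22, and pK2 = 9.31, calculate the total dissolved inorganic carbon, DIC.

DIC = 1.02 mmol/kg

[CO2*] = KH · pCO2 = 10^(−1.38) × 2400×10^-6 = 1.000×10^-4 mol/kg
α₀ = 1/(1 + K1/[H⁺] + K1K2/[H⁺]²) = 1/(1 + 10^+0.96 + 10^-1.17) = 0.09816
DIC = [CO2*]/α₀ = 1.000×10^-4 / 0.09816 = 1.02 mmol/kg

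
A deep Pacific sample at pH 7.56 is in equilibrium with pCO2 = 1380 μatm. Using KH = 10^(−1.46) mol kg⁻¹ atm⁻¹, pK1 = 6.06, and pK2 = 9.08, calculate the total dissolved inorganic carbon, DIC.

DIC = 1.61 mmol/kg

[CO2*] = KH · pCO2 = 10^(−1.46) × 1380×10^-6 = 4.785×10^-5 mol/kg
α₀ = 1/(1 + K1/[H⁺] + K1K2/[H⁺]²) = 1/(1 + 10^+1.50 + 10^-0.02) = 0.02978
DIC = [CO2*]/α₀ = 4.785×10^-5 / 0.02978 = 1.61 mmol/kg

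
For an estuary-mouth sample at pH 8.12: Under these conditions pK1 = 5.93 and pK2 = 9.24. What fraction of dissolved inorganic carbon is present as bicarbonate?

α₁ = 1 / (1 + [H⁺]/K1 + K2/[H⁺]) = 1 / (1 + 10^-2.19 + 10^-1.12)
   = 1 / (1 + 0.0064565 + 0.075858) = 1/1.0823 = 0.9239

α₁ = 0.924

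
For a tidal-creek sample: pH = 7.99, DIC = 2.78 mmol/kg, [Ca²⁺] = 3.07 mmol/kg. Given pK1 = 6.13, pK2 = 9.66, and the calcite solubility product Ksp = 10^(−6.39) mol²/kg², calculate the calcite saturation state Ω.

α₂ = 1 / (1 + [H⁺]/K2 + [H⁺]²/(K1K2)) = 1 / (1 + 10^+1.67 + 10^-0.19)
   = 1 / (1 + 46.774 + 0.64565) = 1/48.419 = 0.02065
[CO3²⁻] = α₂ × DIC = 0.02065 × 2.78 = 0.05742 mmol/kg
Ksp = 10^(−6.39) = 4.074×10^-7
Ω = [Ca²⁺][CO3²⁻]/Ksp = (3.07×10^-3)(5.742×10^-5) / 4.074×10^-7 = 0.433

Ω = 0.433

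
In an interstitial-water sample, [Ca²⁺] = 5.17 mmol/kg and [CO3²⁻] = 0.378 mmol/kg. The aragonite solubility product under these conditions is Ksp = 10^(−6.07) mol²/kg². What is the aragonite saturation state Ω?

Ksp = 10^(−6.07) = 8.511×10^-7
Ω = [Ca²⁺][CO3²⁻]/Ksp = (5.17×10^-3)(0.378×10^-3) / 8.511×10^-7 = 2.30

Ω = 2.30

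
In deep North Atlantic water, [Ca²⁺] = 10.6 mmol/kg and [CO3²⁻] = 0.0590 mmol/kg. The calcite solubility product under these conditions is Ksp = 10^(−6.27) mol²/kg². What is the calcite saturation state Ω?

Ksp = 10^(−6.27) = 5.370×10^-7
Ω = [Ca²⁺][CO3²⁻]/Ksp = (10.6×10^-3)(0.0590×10^-3) / 5.370×10^-7 = 1.16

Ω = 1.16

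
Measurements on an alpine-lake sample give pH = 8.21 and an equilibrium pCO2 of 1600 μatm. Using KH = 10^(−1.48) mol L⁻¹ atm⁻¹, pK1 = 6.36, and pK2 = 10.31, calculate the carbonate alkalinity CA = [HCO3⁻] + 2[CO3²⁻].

[CO2*] = KH · pCO2 = 10^(−1.48) × 1600×10^-6 = 5.298×10^-5 mol/L
α₀ = 1/(1 + K1/[H⁺] + K1K2/[H⁺]²) = 1/(1 + 10^+1.85 + 10^-0.25) = 0.01382
DIC = [CO2*]/α₀ = 5.298×10^-5 / 0.01382 = 3.834 mmol/L
CA = (α₁ + 2α₂)·DIC = (0.9784 + 2×0.007772) × 3.834 = 3.81 mmol/L

CA = 3.81 mmol/L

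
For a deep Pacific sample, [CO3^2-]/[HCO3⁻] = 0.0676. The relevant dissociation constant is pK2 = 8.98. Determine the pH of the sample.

From K2 = [H⁺][CO3^2-]/[HCO3⁻]:  pH = pK2 + log₁₀([CO3^2-]/[HCO3⁻])
log₁₀(0.0676) = -1.170
pH = 8.98 + (-1.170) = 7.81

pH = 7.81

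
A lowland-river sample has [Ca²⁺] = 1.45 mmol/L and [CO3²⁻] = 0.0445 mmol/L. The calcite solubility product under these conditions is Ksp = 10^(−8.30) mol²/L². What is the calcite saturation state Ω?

Ω = 12.9

Ksp = 10^(−8.30) = 5.012×10^-9
Ω = [Ca²⁺][CO3²⁻]/Ksp = (1.45×10^-3)(0.0445×10^-3) / 5.012×10^-9 = 12.9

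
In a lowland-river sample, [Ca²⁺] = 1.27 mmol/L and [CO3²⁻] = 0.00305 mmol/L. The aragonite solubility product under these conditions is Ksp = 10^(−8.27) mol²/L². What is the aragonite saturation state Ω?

Ksp = 10^(−8.27) = 5.370×10^-9
Ω = [Ca²⁺][CO3²⁻]/Ksp = (1.27×10^-3)(0.00305×10^-3) / 5.370×10^-9 = 0.721

Ω = 0.721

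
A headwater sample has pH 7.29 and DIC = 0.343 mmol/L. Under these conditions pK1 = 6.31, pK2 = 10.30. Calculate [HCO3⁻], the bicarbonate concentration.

α₁ = 1 / (1 + [H⁺]/K1 + K2/[H⁺]) = 1 / (1 + 10^-0.98 + 10^-3.01)
   = 1 / (1 + 0.10471 + 0.00097724) = 1/1.1057 = 0.9044
[HCO3⁻] = α₁ × DIC = 0.9044 × 0.343 = 0.310 mmol/L

[HCO3⁻] = 0.310 mmol/L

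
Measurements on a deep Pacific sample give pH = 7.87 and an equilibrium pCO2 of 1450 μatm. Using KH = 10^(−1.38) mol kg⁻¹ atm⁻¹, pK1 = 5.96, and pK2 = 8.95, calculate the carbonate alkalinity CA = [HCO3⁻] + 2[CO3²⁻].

[CO2*] = KH · pCO2 = 10^(−1.38) × 1450×10^-6 = 6.045×10^-5 mol/kg
α₀ = 1/(1 + K1/[H⁺] + K1K2/[H⁺]²) = 1/(1 + 10^+1.91 + 10^+0.83) = 0.01123
DIC = [CO2*]/α₀ = 6.045×10^-5 / 0.01123 = 5.382 mmol/kg
CA = (α₁ + 2α₂)·DIC = (0.9128 + 2×0.07593) × 5.382 = 5.73 mmol/kg

CA = 5.73 mmol/kg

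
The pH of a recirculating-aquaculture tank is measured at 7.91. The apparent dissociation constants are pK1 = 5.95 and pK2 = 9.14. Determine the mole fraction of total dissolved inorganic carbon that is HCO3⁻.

α₁ = 0.935

α₁ = 1 / (1 + [H⁺]/K1 + K2/[H⁺]) = 1 / (1 + 10^-1.96 + 10^-1.23)
   = 1 / (1 + 0.010965 + 0.058884) = 1/1.0698 = 0.9347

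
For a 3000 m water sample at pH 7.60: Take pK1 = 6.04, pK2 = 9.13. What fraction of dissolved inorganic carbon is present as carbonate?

α₂ = 1 / (1 + [H⁺]/K2 + [H⁺]²/(K1K2)) = 1 / (1 + 10^+1.53 + 10^-0.03)
   = 1 / (1 + 33.884 + 0.93325) = 1/35.818 = 0.02792

α₂ = 0.0279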